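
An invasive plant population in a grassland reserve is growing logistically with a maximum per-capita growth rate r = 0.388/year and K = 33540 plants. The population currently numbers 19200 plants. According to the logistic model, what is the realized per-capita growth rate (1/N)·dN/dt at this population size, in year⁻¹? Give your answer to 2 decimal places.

(1/N)·dN/dt = r(1 − N/K) = 0.388 × (1 − 19200/33540).
= 0.388 × 0.42755 = 0.16589.

0.17 per year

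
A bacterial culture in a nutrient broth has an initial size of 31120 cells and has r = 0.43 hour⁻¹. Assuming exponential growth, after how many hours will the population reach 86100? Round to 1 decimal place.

2.4 hours

Set N₀·e^(rt) = 86100: e^(0.43·t) = 86100/31120 = 2.7667.
0.43·t = ln(2.7667) = 1.0177, so t = 1.0177/0.43 = 2.3666.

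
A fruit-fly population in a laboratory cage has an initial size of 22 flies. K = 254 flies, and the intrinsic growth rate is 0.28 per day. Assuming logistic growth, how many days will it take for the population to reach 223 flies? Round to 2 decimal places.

15.46 days

A = (K − N₀)/N₀ = (254 − 22)/22 = 10.545.
Solve 254/(1 + 10.545·e^(−0.28t)) = 223: 1 + 10.545·e^(−0.28t) = 1.139, so e^(−0.28t) = 0.0131823.
−0.28·t = ln(0.0131823) = -4.3289, so t = 4.3289/0.28 = 15.46.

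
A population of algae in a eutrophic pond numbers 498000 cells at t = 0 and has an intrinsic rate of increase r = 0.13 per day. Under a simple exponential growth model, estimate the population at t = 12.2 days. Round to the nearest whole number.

N(t) = N₀·e^(rt) = 498000 × e^(0.13×12.2) = 498000 × e^1.586.
e^1.586 ≈ 4.8842, so N ≈ 498000 × 4.8842 = 2.432318×10^6.

2432318 cells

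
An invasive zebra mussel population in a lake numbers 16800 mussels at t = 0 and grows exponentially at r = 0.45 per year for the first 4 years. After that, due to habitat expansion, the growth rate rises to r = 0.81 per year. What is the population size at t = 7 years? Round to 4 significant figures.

Phase 1: N(4) = 16800·e^(0.45×4) = 16800·e^1.8 = 101634.
Phase 2 runs for 7 − 4 = 3 years at r = 0.81.
N(7) = 101634·e^(0.81×3) = 101634·e^2.43 = 1.15445×10^6.

1154000 mussels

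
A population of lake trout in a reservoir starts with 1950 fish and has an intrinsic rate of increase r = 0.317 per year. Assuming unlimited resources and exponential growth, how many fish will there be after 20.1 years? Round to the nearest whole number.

1140851 fish

N(t) = N₀·e^(rt) = 1950 × e^(0.317×20.1) = 1950 × e^6.372.
e^6.372 ≈ 585.05, so N ≈ 1950 × 585.05 = 1.140851×10^6.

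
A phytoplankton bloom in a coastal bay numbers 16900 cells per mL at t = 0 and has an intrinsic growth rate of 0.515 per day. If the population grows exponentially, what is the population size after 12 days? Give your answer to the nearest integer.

N(t) = N₀·e^(rt) = 16900 × e^(0.515×12) = 16900 × e^6.18.
e^6.18 ≈ 482.99, so N ≈ 16900 × 482.99 = 8.162564×10^6.

8162564 cells per mL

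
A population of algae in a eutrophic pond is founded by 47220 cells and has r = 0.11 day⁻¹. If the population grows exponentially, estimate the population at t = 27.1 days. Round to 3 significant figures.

931000 cells

N(t) = N₀·e^(rt) = 47220 × e^(0.11×27.1) = 47220 × e^2.981.
e^2.981 ≈ 19.708, so N ≈ 47220 × 19.708 = 930589.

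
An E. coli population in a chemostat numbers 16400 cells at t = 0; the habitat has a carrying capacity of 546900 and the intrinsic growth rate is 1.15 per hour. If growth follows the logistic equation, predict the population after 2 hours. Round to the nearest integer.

A = (K − N₀)/N₀ = (546900 − 16400)/16400 = 32.348.
N(t) = K/(1 + A·e^(−rt)) = 546900/(1 + 32.348×e^(−1.15×2)).
e^(−2.3) = 0.10026; denominator = 1 + 32.348×0.10026 = 4.2431.
N = 546900/4.2431 = 128891.

128891 cells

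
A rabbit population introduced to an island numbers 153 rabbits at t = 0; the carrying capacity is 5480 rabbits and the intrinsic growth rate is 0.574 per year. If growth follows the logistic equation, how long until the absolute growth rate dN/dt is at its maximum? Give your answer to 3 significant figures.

Logistic growth is fastest at N = K/2 = 2740.
A = (K − N₀)/N₀ = 34.817. Set K/(1 + A·e^(−rt)) = K/2 → A·e^(−rt) = 1.
e^(−0.574t) = 1/34.817 = 0.0287216, so t = ln(34.817)/0.574 = 3.5501/0.574 = 6.1849.

6.18 years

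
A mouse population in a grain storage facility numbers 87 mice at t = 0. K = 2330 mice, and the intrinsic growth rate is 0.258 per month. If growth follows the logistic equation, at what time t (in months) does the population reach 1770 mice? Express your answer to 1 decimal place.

17.1 months

A = (K − N₀)/N₀ = (2330 − 87)/87 = 25.782.
Solve 2330/(1 + 25.782·e^(−0.258t)) = 1770: 1 + 25.782·e^(−0.258t) = 1.3164, so e^(−0.258t) = 0.0122717.
−0.258·t = ln(0.0122717) = -4.4005, so t = 4.4005/0.258 = 17.056.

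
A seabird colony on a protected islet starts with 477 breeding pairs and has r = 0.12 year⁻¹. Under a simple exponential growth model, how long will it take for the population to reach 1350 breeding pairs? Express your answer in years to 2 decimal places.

Set N₀·e^(rt) = 1350: e^(0.12·t) = 1350/477 = 2.8302.
0.12·t = ln(2.8302) = 1.0403, so t = 1.0403/0.12 = 8.6695.

8.67 years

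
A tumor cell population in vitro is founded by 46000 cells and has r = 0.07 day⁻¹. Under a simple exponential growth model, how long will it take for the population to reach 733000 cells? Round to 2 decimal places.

39.55 days

Set N₀·e^(rt) = 733000: e^(0.07·t) = 733000/46000 = 15.935.
0.07·t = ln(15.935) = 2.7685, so t = 2.7685/0.07 = 39.55.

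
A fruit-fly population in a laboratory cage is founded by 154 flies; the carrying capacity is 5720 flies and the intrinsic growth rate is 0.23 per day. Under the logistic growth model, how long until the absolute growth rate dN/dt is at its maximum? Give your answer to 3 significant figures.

Logistic growth is fastest at N = K/2 = 2860.
A = (K − N₀)/N₀ = 36.143. Set K/(1 + A·e^(−rt)) = K/2 → A·e^(−rt) = 1.
e^(−0.23t) = 1/36.143 = 0.027668, so t = ln(36.143)/0.23 = 3.5875/0.23 = 15.598.

15.6 days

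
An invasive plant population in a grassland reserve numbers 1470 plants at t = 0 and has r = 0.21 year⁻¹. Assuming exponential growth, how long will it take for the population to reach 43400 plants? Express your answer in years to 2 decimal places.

16.12 years

Set N₀·e^(rt) = 43400: e^(0.21·t) = 43400/1470 = 29.524.
0.21·t = ln(29.524) = 3.3852, so t = 3.3852/0.21 = 16.12.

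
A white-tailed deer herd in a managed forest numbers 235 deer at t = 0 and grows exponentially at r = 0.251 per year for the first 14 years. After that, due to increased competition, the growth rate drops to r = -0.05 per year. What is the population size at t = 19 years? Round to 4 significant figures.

Phase 1: N(14) = 235·e^(0.251×14) = 235·e^3.514 = 7891.85.
Phase 2 runs for 19 − 14 = 5 years at r = -0.05.
N(19) = 7891.85·e^(-0.05×5) = 7891.85·e^-0.25 = 6146.18.

6146 deer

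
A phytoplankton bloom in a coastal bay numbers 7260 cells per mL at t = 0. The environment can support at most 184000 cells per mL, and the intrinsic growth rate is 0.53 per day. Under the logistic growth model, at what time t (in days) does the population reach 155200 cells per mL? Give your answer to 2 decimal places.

9.20 days

A = (K − N₀)/N₀ = (184000 − 7260)/7260 = 24.344.
Solve 184000/(1 + 24.344·e^(−0.53t)) = 155200: 1 + 24.344·e^(−0.53t) = 1.1856, so e^(−0.53t) = 0.00762259.
−0.53·t = ln(0.00762259) = -4.8766, so t = 4.8766/0.53 = 9.2012.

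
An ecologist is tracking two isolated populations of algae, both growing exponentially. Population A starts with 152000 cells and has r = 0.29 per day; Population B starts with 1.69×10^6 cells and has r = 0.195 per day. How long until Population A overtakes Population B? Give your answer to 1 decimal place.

25.4 days

Set 152000·e^(0.29t) = 1.69×10^6·e^(0.195t).
e^((0.29 − 0.195)t) = 1.69×10^6/152000 → e^(0.095·t) = 11.118.
0.095·t = ln(11.118) = 2.4086, so t = 2.4086/0.095 = 25.354.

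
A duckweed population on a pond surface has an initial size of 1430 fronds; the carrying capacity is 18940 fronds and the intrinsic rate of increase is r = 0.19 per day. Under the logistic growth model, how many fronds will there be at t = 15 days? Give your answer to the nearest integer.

11087 fronds

A = (K − N₀)/N₀ = (18940 − 1430)/1430 = 12.245.
N(t) = K/(1 + A·e^(−rt)) = 18940/(1 + 12.245×e^(−0.19×15)).
e^(−2.85) = 0.057844; denominator = 1 + 12.245×0.057844 = 1.7083.
N = 18940/1.7083 = 11087.1.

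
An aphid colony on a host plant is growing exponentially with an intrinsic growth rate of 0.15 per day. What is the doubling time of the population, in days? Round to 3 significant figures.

Doubling time t_d = ln(2)/r = 0.6931/0.15 = 4.621.

4.62 days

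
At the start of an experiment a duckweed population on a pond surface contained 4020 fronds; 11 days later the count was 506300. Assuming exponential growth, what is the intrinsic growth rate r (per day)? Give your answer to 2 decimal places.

0.44 per day

From N(t) = N₀·e^(rt): e^(r·11) = 506300/4020 = 125.95.
r·11 = ln(125.95) = 4.8358, so r = 4.8358/11 = 0.43962.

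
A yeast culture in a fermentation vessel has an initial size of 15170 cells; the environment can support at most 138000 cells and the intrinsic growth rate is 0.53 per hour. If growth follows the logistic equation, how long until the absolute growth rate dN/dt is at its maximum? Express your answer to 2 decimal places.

Logistic growth is fastest at N = K/2 = 69000.
A = (K − N₀)/N₀ = 8.0969. Set K/(1 + A·e^(−rt)) = K/2 → A·e^(−rt) = 1.
e^(−0.53t) = 1/8.0969 = 0.123504, so t = ln(8.0969)/0.53 = 2.0915/0.53 = 3.9462.

3.95 hours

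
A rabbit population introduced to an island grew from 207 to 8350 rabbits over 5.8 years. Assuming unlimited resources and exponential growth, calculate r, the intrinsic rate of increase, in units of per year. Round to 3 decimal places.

0.637 per year

From N(t) = N₀·e^(rt): e^(r·5.8) = 8350/207 = 40.338.
r·5.8 = ln(40.338) = 3.6973, so r = 3.6973/5.8 = 0.63747.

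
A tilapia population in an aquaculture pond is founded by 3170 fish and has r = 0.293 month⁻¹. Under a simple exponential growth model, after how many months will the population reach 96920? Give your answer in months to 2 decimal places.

11.67 months

Set N₀·e^(rt) = 96920: e^(0.293·t) = 96920/3170 = 30.574.
0.293·t = ln(30.574) = 3.4202, so t = 3.4202/0.293 = 11.673.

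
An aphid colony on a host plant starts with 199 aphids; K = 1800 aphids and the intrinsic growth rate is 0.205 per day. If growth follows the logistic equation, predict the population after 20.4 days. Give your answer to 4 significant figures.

1603 aphids

A = (K − N₀)/N₀ = (1800 − 199)/199 = 8.0452.
N(t) = K/(1 + A·e^(−rt)) = 1800/(1 + 8.0452×e^(−0.205×20.4)).
e^(−4.182) = 0.015268; denominator = 1 + 8.0452×0.015268 = 1.1228.
N = 1800/1.1228 = 1603.09.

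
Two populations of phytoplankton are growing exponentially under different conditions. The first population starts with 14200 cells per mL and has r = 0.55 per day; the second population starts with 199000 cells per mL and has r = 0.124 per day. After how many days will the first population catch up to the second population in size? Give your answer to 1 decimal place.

6.2 days

Set 14200·e^(0.55t) = 199000·e^(0.124t).
e^((0.55 − 0.124)t) = 199000/14200 → e^(0.426·t) = 14.014.
0.426·t = ln(14.014) = 2.6401, so t = 2.6401/0.426 = 6.1973.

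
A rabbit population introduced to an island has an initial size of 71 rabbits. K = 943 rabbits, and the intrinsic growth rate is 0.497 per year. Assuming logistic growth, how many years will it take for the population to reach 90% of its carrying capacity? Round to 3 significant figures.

A = (K − N₀)/N₀ = (943 − 71)/71 = 12.282.
Solve 943/(1 + 12.282·e^(−0.497t)) = 848.7: 1 + 12.282·e^(−0.497t) = 1.1111, so e^(−0.497t) = 0.00904689.
−0.497·t = ln(0.00904689) = -4.7053, so t = 4.7053/0.497 = 9.4675.

9.47 years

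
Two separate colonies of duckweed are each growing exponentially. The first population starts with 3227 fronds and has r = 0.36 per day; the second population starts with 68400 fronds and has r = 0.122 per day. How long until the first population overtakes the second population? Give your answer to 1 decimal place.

12.8 days

Set 3227·e^(0.36t) = 68400·e^(0.122t).
e^((0.36 − 0.122)t) = 68400/3227 → e^(0.238·t) = 21.196.
0.238·t = ln(21.196) = 3.0538, so t = 3.0538/0.238 = 12.831.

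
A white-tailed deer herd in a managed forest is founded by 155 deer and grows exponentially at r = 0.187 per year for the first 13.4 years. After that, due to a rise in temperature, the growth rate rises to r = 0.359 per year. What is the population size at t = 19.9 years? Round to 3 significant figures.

19600 deer

Phase 1: N(13.4) = 155·e^(0.187×13.4) = 155·e^2.506 = 1899.27.
Phase 2 runs for 19.9 − 13.4 = 6.5 years at r = 0.359.
N(19.9) = 1899.27·e^(0.359×6.5) = 1899.27·e^2.333 = 19589.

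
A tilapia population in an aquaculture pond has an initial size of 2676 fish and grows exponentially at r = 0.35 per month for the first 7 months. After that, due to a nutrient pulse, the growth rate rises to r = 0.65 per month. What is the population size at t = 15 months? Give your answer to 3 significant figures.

5620000 fish

Phase 1: N(7) = 2676·e^(0.35×7) = 2676·e^2.45 = 31010.4.
Phase 2 runs for 15 − 7 = 8 months at r = 0.65.
N(15) = 31010.4·e^(0.65×8) = 31010.4·e^5.2 = 5.621328×10^6.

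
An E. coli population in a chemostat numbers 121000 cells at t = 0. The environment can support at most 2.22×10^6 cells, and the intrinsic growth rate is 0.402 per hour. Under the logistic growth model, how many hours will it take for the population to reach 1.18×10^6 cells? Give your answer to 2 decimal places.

A = (K − N₀)/N₀ = (2.22×10^6 − 121000)/121000 = 17.347.
Solve 2.22×10^6/(1 + 17.347·e^(−0.402t)) = 1.18×10^6: 1 + 17.347·e^(−0.402t) = 1.8814, so e^(−0.402t) = 0.0508071.
−0.402·t = ln(0.0508071) = -2.9797, so t = 2.9797/0.402 = 7.4122.

7.41 hours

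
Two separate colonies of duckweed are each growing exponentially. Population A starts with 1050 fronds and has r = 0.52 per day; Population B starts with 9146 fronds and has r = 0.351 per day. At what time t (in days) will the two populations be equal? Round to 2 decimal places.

12.81 days

Set 1050·e^(0.52t) = 9146·e^(0.351t).
e^((0.52 − 0.351)t) = 9146/1050 → e^(0.169·t) = 8.7105.
0.169·t = ln(8.7105) = 2.1645, so t = 2.1645/0.169 = 12.808.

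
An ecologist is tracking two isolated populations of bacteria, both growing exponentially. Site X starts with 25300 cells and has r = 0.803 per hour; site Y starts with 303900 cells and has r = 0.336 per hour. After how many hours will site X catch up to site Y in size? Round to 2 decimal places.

5.32 hours

Set 25300·e^(0.803t) = 303900·e^(0.336t).
e^((0.803 − 0.336)t) = 303900/25300 → e^(0.467·t) = 12.012.
0.467·t = ln(12.012) = 2.4859, so t = 2.4859/0.467 = 5.3231.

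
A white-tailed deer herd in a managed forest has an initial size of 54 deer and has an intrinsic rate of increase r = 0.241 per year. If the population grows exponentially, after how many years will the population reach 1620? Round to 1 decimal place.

14.1 years

Set N₀·e^(rt) = 1620: e^(0.241·t) = 1620/54 = 30.
0.241·t = ln(30) = 3.4012, so t = 3.4012/0.241 = 14.113.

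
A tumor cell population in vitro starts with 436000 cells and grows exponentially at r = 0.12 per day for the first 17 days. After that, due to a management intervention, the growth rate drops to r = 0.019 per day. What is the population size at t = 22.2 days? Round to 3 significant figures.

3700000 cells

Phase 1: N(17) = 436000·e^(0.12×17) = 436000·e^2.04 = 3.353106×10^6.
Phase 2 runs for 22.2 − 17 = 5.2 days at r = 0.019.
N(22.2) = 3.353106×10^6·e^(0.019×5.2) = 3.353106×10^6·e^0.0988 = 3.701311×10^6.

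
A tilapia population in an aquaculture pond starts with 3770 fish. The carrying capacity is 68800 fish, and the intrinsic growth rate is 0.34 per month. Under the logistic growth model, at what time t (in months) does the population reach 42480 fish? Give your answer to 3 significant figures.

A = (K − N₀)/N₀ = (68800 − 3770)/3770 = 17.249.
Solve 68800/(1 + 17.249·e^(−0.34t)) = 42480: 1 + 17.249·e^(−0.34t) = 1.6196, so e^(−0.34t) = 0.0359194.
−0.34·t = ln(0.0359194) = -3.3265, so t = 3.3265/0.34 = 9.7838.

9.78 months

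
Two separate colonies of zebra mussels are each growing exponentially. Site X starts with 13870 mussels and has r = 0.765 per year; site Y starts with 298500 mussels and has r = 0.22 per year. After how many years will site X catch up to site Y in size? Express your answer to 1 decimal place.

Set 13870·e^(0.765t) = 298500·e^(0.22t).
e^((0.765 − 0.22)t) = 298500/13870 → e^(0.545·t) = 21.521.
0.545·t = ln(21.521) = 3.069, so t = 3.069/0.545 = 5.6313.

5.6 years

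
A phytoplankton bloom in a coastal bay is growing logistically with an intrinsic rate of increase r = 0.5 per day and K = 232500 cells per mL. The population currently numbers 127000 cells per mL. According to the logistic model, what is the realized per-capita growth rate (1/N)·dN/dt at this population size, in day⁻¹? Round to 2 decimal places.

0.23 per day

(1/N)·dN/dt = r(1 − N/K) = 0.5 × (1 − 127000/232500).
= 0.5 × 0.45376 = 0.22688.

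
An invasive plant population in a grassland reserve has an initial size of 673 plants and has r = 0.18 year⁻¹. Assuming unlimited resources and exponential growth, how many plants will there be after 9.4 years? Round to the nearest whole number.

3655 plants

N(t) = N₀·e^(rt) = 673 × e^(0.18×9.4) = 673 × e^1.692.
e^1.692 ≈ 5.4303, so N ≈ 673 × 5.4303 = 3654.61.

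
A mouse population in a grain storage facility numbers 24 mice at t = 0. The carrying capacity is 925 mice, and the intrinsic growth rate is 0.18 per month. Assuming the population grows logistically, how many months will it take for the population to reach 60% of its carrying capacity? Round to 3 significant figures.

A = (K − N₀)/N₀ = (925 − 24)/24 = 37.542.
Solve 925/(1 + 37.542·e^(−0.18t)) = 555: 1 + 37.542·e^(−0.18t) = 1.6667, so e^(−0.18t) = 0.017758.
−0.18·t = ln(0.017758) = -4.0309, so t = 4.0309/0.18 = 22.394.

22.4 months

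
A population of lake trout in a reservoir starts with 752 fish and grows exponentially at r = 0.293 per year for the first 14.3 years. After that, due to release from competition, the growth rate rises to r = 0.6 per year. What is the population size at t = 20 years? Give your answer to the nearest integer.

1517593 fish

Phase 1: N(14.3) = 752·e^(0.293×14.3) = 752·e^4.19 = 49644.2.
Phase 2 runs for 20 − 14.3 = 5.7 years at r = 0.6.
N(20) = 49644.2·e^(0.6×5.7) = 49644.2·e^3.42 = 1.517593×10^6.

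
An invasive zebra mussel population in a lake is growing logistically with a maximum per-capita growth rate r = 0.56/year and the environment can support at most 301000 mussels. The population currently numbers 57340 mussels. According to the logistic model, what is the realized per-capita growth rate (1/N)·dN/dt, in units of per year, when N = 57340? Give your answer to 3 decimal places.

0.453 per year

(1/N)·dN/dt = r(1 − N/K) = 0.56 × (1 − 57340/301000).
= 0.56 × 0.8095 = 0.45332.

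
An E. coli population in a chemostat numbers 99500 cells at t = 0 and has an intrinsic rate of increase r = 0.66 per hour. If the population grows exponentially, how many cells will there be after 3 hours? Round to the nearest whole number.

720653 cells

N(t) = N₀·e^(rt) = 99500 × e^(0.66×3) = 99500 × e^1.98.
e^1.98 ≈ 7.2427, so N ≈ 99500 × 7.2427 = 720653.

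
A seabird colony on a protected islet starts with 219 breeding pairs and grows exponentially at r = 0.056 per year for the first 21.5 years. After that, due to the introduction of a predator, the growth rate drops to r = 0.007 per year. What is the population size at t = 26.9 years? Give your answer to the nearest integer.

Phase 1: N(21.5) = 219·e^(0.056×21.5) = 219·e^1.204 = 730.02.
Phase 2 runs for 26.9 − 21.5 = 5.4 years at r = 0.007.
N(26.9) = 730.02·e^(0.007×5.4) = 730.02·e^0.0378 = 758.143.

758 breeding pairs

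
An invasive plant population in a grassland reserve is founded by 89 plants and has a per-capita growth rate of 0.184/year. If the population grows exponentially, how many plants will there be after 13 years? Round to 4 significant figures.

973.2 plants

N(t) = N₀·e^(rt) = 89 × e^(0.184×13) = 89 × e^2.392.
e^2.392 ≈ 10.935, so N ≈ 89 × 10.935 = 973.246.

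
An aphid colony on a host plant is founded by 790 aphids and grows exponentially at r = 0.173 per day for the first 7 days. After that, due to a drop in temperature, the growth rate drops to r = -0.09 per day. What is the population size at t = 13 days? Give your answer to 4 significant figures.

1545 aphids

Phase 1: N(7) = 790·e^(0.173×7) = 790·e^1.211 = 2651.9.
Phase 2 runs for 13 − 7 = 6 days at r = -0.09.
N(13) = 2651.9·e^(-0.09×6) = 2651.9·e^-0.54 = 1545.39.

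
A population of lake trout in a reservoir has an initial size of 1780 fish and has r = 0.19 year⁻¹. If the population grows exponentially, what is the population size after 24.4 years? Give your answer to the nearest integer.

N(t) = N₀·e^(rt) = 1780 × e^(0.19×24.4) = 1780 × e^4.636.
e^4.636 ≈ 103.13, so N ≈ 1780 × 103.13 = 183573.

183573 fish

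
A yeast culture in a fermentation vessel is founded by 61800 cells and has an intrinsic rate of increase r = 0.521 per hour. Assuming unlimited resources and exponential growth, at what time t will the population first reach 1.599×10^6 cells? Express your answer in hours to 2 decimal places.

Set N₀·e^(rt) = 1.599×10^6: e^(0.521·t) = 1.599×10^6/61800 = 25.874.
0.521·t = ln(25.874) = 3.2532, so t = 3.2532/0.521 = 6.2442.

6.24 hours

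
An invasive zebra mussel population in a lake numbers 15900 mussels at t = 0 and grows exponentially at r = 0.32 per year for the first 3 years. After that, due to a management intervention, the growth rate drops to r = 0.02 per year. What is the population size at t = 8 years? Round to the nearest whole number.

45893 mussels

Phase 1: N(3) = 15900·e^(0.32×3) = 15900·e^0.96 = 41526.
Phase 2 runs for 8 − 3 = 5 years at r = 0.02.
N(8) = 41526·e^(0.02×5) = 41526·e^0.1 = 45893.3.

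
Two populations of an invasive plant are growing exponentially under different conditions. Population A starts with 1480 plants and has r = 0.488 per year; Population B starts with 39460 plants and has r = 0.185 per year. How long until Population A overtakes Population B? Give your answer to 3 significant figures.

10.8 years

Set 1480·e^(0.488t) = 39460·e^(0.185t).
e^((0.488 − 0.185)t) = 39460/1480 → e^(0.303·t) = 26.662.
0.303·t = ln(26.662) = 3.2832, so t = 3.2832/0.303 = 10.836.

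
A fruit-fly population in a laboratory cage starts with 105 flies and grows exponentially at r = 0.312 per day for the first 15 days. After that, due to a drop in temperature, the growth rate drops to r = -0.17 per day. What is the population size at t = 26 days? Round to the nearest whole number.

Phase 1: N(15) = 105·e^(0.312×15) = 105·e^4.68 = 11315.9.
Phase 2 runs for 26 − 15 = 11 days at r = -0.17.
N(26) = 11315.9·e^(-0.17×11) = 11315.9·e^-1.87 = 1744.04.

1744 flies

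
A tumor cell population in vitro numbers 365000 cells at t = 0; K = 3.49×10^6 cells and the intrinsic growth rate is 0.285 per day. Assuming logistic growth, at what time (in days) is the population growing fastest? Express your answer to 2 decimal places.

7.53 days

Logistic growth is fastest at N = K/2 = 1.745×10^6.
A = (K − N₀)/N₀ = 8.5616. Set K/(1 + A·e^(−rt)) = K/2 → A·e^(−rt) = 1.
e^(−0.285t) = 1/8.5616 = 0.1168, so t = ln(8.5616)/0.285 = 2.1473/0.285 = 7.5344.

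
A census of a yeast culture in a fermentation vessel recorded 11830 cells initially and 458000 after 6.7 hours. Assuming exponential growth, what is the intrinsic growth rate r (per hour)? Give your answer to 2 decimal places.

From N(t) = N₀·e^(rt): e^(r·6.7) = 458000/11830 = 38.715.
r·6.7 = ln(38.715) = 3.6562, so r = 3.6562/6.7 = 0.54571.

0.55 per hour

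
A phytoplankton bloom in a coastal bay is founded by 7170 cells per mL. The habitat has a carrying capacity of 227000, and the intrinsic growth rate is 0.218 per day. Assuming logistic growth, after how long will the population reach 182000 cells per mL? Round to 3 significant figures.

22.1 days

A = (K − N₀)/N₀ = (227000 − 7170)/7170 = 30.66.
Solve 227000/(1 + 30.66·e^(−0.218t)) = 182000: 1 + 30.66·e^(−0.218t) = 1.2473, so e^(−0.218t) = 0.00806442.
−0.218·t = ln(0.00806442) = -4.8203, so t = 4.8203/0.218 = 22.111.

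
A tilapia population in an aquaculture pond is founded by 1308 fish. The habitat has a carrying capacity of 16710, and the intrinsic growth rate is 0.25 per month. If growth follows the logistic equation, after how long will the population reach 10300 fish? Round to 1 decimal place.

11.8 months

A = (K − N₀)/N₀ = (16710 − 1308)/1308 = 11.775.
Solve 16710/(1 + 11.775·e^(−0.25t)) = 10300: 1 + 11.775·e^(−0.25t) = 1.6223, so e^(−0.25t) = 0.0528508.
−0.25·t = ln(0.0528508) = -2.9403, so t = 2.9403/0.25 = 11.761.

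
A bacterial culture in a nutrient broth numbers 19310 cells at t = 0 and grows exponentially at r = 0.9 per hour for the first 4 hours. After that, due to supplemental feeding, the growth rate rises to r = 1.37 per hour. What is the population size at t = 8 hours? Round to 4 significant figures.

Phase 1: N(4) = 19310·e^(0.9×4) = 19310·e^3.6 = 706712.
Phase 2 runs for 8 − 4 = 4 hours at r = 1.37.
N(8) = 706712·e^(1.37×4) = 706712·e^5.48 = 1.695025×10^8.

169500000 cells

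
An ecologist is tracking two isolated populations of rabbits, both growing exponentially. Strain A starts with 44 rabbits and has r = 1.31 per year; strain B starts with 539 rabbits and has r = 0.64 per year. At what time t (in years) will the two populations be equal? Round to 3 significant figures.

3.74 years

Set 44·e^(1.31t) = 539·e^(0.64t).
e^((1.31 − 0.64)t) = 539/44 → e^(0.67·t) = 12.25.
0.67·t = ln(12.25) = 2.5055, so t = 2.5055/0.67 = 3.7396.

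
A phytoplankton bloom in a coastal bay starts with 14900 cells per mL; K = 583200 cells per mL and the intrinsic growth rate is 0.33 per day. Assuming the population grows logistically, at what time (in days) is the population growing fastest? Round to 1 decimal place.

Logistic growth is fastest at N = K/2 = 291600.
A = (K − N₀)/N₀ = 38.141. Set K/(1 + A·e^(−rt)) = K/2 → A·e^(−rt) = 1.
e^(−0.33t) = 1/38.141 = 0.0262185, so t = ln(38.141)/0.33 = 3.6413/0.33 = 11.034.

11.0 days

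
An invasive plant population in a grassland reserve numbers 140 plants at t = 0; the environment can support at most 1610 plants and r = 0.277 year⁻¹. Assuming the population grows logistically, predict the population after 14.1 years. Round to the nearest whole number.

A = (K − N₀)/N₀ = (1610 − 140)/140 = 10.5.
N(t) = K/(1 + A·e^(−rt)) = 1610/(1 + 10.5×e^(−0.277×14.1)).
e^(−3.906) = 0.020127; denominator = 1 + 10.5×0.020127 = 1.2113.
N = 1610/1.2113 = 1329.12.

1329 plants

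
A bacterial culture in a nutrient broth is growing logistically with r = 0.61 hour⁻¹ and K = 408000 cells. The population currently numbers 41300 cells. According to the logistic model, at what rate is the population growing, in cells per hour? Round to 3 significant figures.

22600 cells per hour

dN/dt = rN(1 − N/K) = 0.61 × 41300 × (1 − 41300/408000).
1 − 41300/408000 = 0.89877; dN/dt = 0.61 × 41300 × 0.89877 = 22643.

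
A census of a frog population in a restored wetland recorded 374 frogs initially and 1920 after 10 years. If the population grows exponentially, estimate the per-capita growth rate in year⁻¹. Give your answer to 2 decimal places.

0.16 per year

From N(t) = N₀·e^(rt): e^(r·10) = 1920/374 = 5.1337.
r·10 = ln(5.1337) = 1.6358, so r = 1.6358/10 = 0.16358.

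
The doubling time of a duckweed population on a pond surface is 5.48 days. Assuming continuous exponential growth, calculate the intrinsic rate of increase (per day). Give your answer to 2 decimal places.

r = ln(2)/t_d = 0.6931/5.48 = 0.12649.

0.13 per day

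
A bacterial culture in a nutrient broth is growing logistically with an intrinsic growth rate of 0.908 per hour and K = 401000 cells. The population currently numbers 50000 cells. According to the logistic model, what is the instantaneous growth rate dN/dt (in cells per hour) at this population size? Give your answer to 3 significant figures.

dN/dt = rN(1 − N/K) = 0.908 × 50000 × (1 − 50000/401000).
1 − 50000/401000 = 0.87531; dN/dt = 0.908 × 50000 × 0.87531 = 39739.

39700 cells per hour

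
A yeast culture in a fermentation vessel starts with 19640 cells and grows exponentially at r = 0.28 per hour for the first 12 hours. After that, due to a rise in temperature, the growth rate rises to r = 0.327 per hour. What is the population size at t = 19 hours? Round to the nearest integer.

5577904 cells

Phase 1: N(12) = 19640·e^(0.28×12) = 19640·e^3.36 = 565420.
Phase 2 runs for 19 − 12 = 7 hours at r = 0.327.
N(19) = 565420·e^(0.327×7) = 565420·e^2.289 = 5.577904×10^6.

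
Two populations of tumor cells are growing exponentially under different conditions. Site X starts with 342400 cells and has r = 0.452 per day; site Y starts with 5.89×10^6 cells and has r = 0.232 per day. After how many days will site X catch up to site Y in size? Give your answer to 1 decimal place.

Set 342400·e^(0.452t) = 5.89×10^6·e^(0.232t).
e^((0.452 − 0.232)t) = 5.89×10^6/342400 → e^(0.22·t) = 17.202.
0.22·t = ln(17.202) = 2.845, so t = 2.845/0.22 = 12.932.

12.9 days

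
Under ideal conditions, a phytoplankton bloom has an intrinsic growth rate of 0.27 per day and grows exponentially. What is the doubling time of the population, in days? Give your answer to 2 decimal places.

Doubling time t_d = ln(2)/r = 0.6931/0.27 = 2.5672.

2.57 days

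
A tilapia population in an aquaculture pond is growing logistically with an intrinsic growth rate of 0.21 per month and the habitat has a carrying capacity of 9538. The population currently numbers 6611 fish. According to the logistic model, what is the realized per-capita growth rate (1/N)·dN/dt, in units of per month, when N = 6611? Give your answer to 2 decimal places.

(1/N)·dN/dt = r(1 − N/K) = 0.21 × (1 − 6611/9538).
= 0.21 × 0.30688 = 0.064444.

0.06 per month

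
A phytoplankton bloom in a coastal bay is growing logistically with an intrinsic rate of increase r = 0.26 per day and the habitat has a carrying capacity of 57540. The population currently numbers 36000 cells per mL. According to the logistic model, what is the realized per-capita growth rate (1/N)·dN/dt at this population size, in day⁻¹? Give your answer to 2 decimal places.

0.10 per day

(1/N)·dN/dt = r(1 − N/K) = 0.26 × (1 − 36000/57540).
= 0.26 × 0.37435 = 0.097331.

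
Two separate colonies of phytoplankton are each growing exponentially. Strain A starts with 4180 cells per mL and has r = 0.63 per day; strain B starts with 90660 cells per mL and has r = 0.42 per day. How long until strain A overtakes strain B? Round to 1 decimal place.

14.7 days

Set 4180·e^(0.63t) = 90660·e^(0.42t).
e^((0.63 − 0.42)t) = 90660/4180 → e^(0.21·t) = 21.689.
0.21·t = ln(21.689) = 3.0768, so t = 3.0768/0.21 = 14.651.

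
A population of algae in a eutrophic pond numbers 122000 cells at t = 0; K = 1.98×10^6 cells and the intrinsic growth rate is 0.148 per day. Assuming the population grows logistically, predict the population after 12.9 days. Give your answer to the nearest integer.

A = (K − N₀)/N₀ = (1.98×10^6 − 122000)/122000 = 15.23.
N(t) = K/(1 + A·e^(−rt)) = 1.98×10^6/(1 + 15.23×e^(−0.148×12.9)).
e^(−1.909) = 0.1482; denominator = 1 + 15.23×0.1482 = 3.257.
N = 1.98×10^6/3.257 = 607922.

607922 cells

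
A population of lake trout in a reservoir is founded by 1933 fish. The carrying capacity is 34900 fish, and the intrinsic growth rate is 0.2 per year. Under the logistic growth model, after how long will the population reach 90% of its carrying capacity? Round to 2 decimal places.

A = (K − N₀)/N₀ = (34900 − 1933)/1933 = 17.055.
Solve 34900/(1 + 17.055·e^(−0.2t)) = 31410: 1 + 17.055·e^(−0.2t) = 1.1111, so e^(−0.2t) = 0.00651493.
−0.2·t = ln(0.00651493) = -5.0337, so t = 5.0337/0.2 = 25.168.

25.17 years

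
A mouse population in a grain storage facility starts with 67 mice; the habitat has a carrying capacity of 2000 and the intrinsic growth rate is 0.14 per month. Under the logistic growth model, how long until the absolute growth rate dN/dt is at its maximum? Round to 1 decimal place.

24.0 months

Logistic growth is fastest at N = K/2 = 1000.
A = (K − N₀)/N₀ = 28.851. Set K/(1 + A·e^(−rt)) = K/2 → A·e^(−rt) = 1.
e^(−0.14t) = 1/28.851 = 0.0346611, so t = ln(28.851)/0.14 = 3.3621/0.14 = 24.015.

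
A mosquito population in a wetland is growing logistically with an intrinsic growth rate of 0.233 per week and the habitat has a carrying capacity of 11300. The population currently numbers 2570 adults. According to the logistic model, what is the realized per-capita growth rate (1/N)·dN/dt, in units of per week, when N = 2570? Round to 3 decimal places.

(1/N)·dN/dt = r(1 − N/K) = 0.233 × (1 − 2570/11300).
= 0.233 × 0.77257 = 0.18001.

0.180 per week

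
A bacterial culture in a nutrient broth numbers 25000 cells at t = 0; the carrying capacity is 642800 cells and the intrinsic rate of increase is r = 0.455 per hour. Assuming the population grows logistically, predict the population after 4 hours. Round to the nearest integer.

A = (K − N₀)/N₀ = (642800 − 25000)/25000 = 24.712.
N(t) = K/(1 + A·e^(−rt)) = 642800/(1 + 24.712×e^(−0.455×4)).
e^(−1.82) = 0.16203; denominator = 1 + 24.712×0.16203 = 5.004.
N = 642800/5.004 = 128458.

128458 cells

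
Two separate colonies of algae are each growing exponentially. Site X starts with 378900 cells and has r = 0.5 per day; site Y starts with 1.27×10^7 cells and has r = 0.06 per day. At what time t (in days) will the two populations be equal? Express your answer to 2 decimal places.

Set 378900·e^(0.5t) = 1.27×10^7·e^(0.06t).
e^((0.5 − 0.06)t) = 1.27×10^7/378900 → e^(0.44·t) = 33.518.
0.44·t = ln(33.518) = 3.5121, so t = 3.5121/0.44 = 7.982.

7.98 days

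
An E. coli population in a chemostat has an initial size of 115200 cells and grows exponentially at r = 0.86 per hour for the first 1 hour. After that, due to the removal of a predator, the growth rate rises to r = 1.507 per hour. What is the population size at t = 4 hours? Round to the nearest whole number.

25025980 cells

Phase 1: N(1) = 115200·e^(0.86×1) = 115200·e^0.86 = 272236.
Phase 2 runs for 4 − 1 = 3 hours at r = 1.507.
N(4) = 272236·e^(1.507×3) = 272236·e^4.521 = 2.502598×10^7.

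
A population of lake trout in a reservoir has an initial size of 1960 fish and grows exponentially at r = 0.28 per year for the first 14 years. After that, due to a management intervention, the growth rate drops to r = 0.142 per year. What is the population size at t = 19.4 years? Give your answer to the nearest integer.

Phase 1: N(14) = 1960·e^(0.28×14) = 1960·e^3.92 = 98784.9.
Phase 2 runs for 19.4 − 14 = 5.4 years at r = 0.142.
N(19.4) = 98784.9·e^(0.142×5.4) = 98784.9·e^0.7668 = 212671.

212671 fish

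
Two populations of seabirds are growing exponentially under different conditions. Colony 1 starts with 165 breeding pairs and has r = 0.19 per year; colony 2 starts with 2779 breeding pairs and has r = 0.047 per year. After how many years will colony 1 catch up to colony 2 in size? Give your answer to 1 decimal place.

19.7 years

Set 165·e^(0.19t) = 2779·e^(0.047t).
e^((0.19 − 0.047)t) = 2779/165 → e^(0.143·t) = 16.842.
0.143·t = ln(16.842) = 2.8239, so t = 2.8239/0.143 = 19.748.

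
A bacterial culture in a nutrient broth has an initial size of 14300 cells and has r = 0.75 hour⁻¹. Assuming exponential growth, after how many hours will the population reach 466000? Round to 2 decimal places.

4.65 hours

Set N₀·e^(rt) = 466000: e^(0.75·t) = 466000/14300 = 32.587.
0.75·t = ln(32.587) = 3.4839, so t = 3.4839/0.75 = 4.6452.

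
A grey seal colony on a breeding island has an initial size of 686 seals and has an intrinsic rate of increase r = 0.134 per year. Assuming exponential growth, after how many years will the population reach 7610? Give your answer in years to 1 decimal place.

Set N₀·e^(rt) = 7610: e^(0.134·t) = 7610/686 = 11.093.
0.134·t = ln(11.093) = 2.4063, so t = 2.4063/0.134 = 17.958.

18.0 years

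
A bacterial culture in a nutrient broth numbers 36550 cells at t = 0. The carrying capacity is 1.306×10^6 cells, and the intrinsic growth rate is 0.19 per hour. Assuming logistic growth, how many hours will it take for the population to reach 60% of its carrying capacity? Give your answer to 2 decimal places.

20.81 hours

A = (K − N₀)/N₀ = (1.306×10^6 − 36550)/36550 = 34.732.
Solve 1.306×10^6/(1 + 34.732·e^(−0.19t)) = 783600: 1 + 34.732·e^(−0.19t) = 1.6667, so e^(−0.19t) = 0.0191947.
−0.19·t = ln(0.0191947) = -3.9531, so t = 3.9531/0.19 = 20.806.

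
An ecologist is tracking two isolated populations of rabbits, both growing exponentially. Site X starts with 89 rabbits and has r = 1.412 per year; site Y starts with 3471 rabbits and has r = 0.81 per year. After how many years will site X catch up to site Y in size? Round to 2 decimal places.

Set 89·e^(1.412t) = 3471·e^(0.81t).
e^((1.412 − 0.81)t) = 3471/89 → e^(0.602·t) = 39.
0.602·t = ln(39) = 3.6636, so t = 3.6636/0.602 = 6.0857.

6.09 years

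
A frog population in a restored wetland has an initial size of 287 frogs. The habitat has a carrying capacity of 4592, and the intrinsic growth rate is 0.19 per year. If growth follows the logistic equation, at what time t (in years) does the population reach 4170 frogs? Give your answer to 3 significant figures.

26.3 years

A = (K − N₀)/N₀ = (4592 − 287)/287 = 15.
Solve 4592/(1 + 15·e^(−0.19t)) = 4170: 1 + 15·e^(−0.19t) = 1.1012, so e^(−0.19t) = 0.0067466.
−0.19·t = ln(0.0067466) = -4.9987, so t = 4.9987/0.19 = 26.309.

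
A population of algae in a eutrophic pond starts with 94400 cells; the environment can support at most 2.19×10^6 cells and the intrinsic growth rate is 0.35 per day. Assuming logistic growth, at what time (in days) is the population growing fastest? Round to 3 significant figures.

Logistic growth is fastest at N = K/2 = 1.095×10^6.
A = (K − N₀)/N₀ = 22.199. Set K/(1 + A·e^(−rt)) = K/2 → A·e^(−rt) = 1.
e^(−0.35t) = 1/22.199 = 0.0450468, so t = ln(22.199)/0.35 = 3.1001/0.35 = 8.8573.

8.86 days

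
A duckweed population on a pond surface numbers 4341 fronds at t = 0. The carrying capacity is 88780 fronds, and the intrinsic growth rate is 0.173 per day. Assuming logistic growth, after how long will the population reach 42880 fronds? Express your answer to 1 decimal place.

16.8 days

A = (K − N₀)/N₀ = (88780 − 4341)/4341 = 19.452.
Solve 88780/(1 + 19.452·e^(−0.173t)) = 42880: 1 + 19.452·e^(−0.173t) = 2.0704, so e^(−0.173t) = 0.0550306.
−0.173·t = ln(0.0550306) = -2.8999, so t = 2.8999/0.173 = 16.762.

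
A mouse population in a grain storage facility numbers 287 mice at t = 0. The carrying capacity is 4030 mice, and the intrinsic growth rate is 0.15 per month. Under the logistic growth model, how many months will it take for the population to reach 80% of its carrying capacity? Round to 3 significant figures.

26.4 months

A = (K − N₀)/N₀ = (4030 − 287)/287 = 13.042.
Solve 4030/(1 + 13.042·e^(−0.15t)) = 3224: 1 + 13.042·e^(−0.15t) = 1.25, so e^(−0.15t) = 0.0191691.
−0.15·t = ln(0.0191691) = -3.9545, so t = 3.9545/0.15 = 26.363.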